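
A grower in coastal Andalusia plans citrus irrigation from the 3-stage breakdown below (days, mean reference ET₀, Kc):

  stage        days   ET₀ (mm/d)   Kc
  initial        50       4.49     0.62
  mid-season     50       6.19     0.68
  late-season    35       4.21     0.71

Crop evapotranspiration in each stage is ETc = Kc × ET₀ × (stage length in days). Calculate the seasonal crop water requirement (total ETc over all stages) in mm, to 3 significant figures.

initial: 0.62 × 4.49 × 50 = 139.19 mm
mid-season: 0.68 × 6.19 × 50 = 210.46 mm
late-season: 0.71 × 4.21 × 35 = 104.62 mm
Seasonal total = 454.27 mm

454 mm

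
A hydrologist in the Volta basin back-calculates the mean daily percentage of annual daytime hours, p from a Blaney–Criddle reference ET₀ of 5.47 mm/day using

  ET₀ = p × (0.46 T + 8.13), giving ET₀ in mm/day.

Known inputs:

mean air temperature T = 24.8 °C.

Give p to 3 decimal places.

p = ET₀ / (0.46 T + 8.13) = 5.47 / (0.46 × 24.8 + 8.13) = 5.47 / 19.538 = 0.2800

0.280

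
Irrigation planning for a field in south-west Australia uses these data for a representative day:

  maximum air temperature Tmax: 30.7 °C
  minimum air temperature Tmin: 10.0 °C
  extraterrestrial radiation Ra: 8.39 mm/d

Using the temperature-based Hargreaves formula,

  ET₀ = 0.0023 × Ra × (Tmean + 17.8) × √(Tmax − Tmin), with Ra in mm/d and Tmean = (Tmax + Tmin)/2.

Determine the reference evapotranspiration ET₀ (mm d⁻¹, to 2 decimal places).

Tmean = (30.7 + 10.0)/2 = 20.35 °C
ET₀ = 0.0023 × 8.39 × (20.35 + 17.8) × √20.7 = 0.0023 × 8.39 × 38.15 × 4.5497 = 3.3494 mm/d

3.35 mm d⁻¹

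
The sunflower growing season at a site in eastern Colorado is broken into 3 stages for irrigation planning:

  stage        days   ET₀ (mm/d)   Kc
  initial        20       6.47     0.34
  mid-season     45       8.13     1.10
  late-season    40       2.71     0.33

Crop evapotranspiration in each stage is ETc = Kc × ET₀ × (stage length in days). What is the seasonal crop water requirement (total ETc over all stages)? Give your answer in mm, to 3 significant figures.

initial: 0.34 × 6.47 × 20 = 44.00 mm
mid-season: 1.10 × 8.13 × 45 = 402.44 mm
late-season: 0.33 × 2.71 × 40 = 35.77 mm
Seasonal total = 482.21 mm

482 mm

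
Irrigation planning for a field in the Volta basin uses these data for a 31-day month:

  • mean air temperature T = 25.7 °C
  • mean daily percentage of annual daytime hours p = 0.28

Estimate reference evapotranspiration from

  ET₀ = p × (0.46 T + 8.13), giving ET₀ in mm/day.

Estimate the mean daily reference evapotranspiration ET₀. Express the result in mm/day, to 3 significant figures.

ET₀ = 0.28 × (0.46 × 25.7 + 8.13) = 0.28 × 19.952 = 5.5866 mm/d

5.59 mm/day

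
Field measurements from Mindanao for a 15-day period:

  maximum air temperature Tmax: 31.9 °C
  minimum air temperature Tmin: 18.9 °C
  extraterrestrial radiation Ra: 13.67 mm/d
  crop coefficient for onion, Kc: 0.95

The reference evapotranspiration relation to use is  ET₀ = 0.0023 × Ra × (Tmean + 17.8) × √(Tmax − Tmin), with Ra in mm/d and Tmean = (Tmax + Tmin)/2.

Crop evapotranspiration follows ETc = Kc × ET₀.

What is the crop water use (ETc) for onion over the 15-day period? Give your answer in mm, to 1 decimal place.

69.8 mm

Tmean = (31.9 + 18.9)/2 = 25.40 °C
ET₀ = 0.0023 × 13.67 × (25.40 + 17.8) × √13.0 = 0.0023 × 13.67 × 43.20 × 3.6056 = 4.8973 mm/d
ETc = Kc × ET₀ = 0.95 × 4.8973 = 4.6524 mm/d
Over 15 days: 4.6524 × 15 = 69.786 mm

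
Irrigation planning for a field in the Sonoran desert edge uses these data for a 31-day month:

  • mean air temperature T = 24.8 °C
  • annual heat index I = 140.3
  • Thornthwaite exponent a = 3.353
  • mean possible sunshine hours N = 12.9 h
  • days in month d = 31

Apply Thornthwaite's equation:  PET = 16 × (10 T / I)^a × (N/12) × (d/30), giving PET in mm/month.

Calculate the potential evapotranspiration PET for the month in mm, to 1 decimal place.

10T/I = 10 × 24.8 / 140.3 = 1.7676
(10T/I)^a = 1.7676^3.353 = 6.7527
Uncorrected PET = 16 × 6.7527 = 108.043 mm
Correction = (N/12)(d/30) = (12.9/12)(31/30) = 1.1108
PET = 108.043 × 1.1108 = 120.014 mm/month

120.0 mm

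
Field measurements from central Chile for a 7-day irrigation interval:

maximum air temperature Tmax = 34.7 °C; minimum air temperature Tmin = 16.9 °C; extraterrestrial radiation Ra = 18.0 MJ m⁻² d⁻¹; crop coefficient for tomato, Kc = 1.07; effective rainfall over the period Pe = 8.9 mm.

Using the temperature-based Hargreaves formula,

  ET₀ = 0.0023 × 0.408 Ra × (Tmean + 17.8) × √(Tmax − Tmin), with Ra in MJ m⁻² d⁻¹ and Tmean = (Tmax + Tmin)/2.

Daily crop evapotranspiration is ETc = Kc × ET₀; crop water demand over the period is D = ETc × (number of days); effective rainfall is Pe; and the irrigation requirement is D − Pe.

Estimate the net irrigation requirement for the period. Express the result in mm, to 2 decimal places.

14.37 mm

Tmean = (34.7 + 16.9)/2 = 25.80 °C
0.408 Ra = 0.408 × 18.0 = 7.3440 mm/d equivalent
ET₀ = 0.0023 × 7.3440 × (25.80 + 17.8) × √17.8 = 0.0023 × 7.3440 × 43.60 × 4.2190 = 3.1071 mm/d
ETc = Kc × ET₀ = 1.07 × 3.1071 = 3.3246 mm/d
Crop demand D = ETc × 7 d = 3.3246 × 7 = 23.272 mm
D − Pe = 23.272 − 8.9 = 14.372 mm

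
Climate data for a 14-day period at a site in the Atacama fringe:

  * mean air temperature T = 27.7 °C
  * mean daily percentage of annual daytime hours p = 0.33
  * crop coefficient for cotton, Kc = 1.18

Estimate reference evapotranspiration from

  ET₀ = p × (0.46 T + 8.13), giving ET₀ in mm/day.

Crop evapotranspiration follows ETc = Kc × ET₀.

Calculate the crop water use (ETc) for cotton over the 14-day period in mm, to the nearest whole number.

ET₀ = 0.33 × (0.46 × 27.7 + 8.13) = 0.33 × 20.872 = 6.8878 mm/d
ETc = Kc × ET₀ = 1.18 × 6.8878 = 8.1276 mm/d
Over 14 days: 8.1276 × 14 = 113.786 mm

114 mm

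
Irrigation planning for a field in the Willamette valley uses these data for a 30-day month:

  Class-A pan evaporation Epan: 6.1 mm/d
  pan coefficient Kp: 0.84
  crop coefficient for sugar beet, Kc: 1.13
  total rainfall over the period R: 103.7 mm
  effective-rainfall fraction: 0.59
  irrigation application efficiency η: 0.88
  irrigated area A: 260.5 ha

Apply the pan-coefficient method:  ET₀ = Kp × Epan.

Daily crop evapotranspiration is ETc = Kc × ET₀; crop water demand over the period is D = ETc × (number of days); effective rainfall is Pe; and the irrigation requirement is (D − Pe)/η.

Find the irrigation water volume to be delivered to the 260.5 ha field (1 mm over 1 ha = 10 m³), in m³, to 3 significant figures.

333000 m³

ET₀ = 0.84 × 6.1 = 5.1240 mm/d
ETc = Kc × ET₀ = 1.13 × 5.1240 = 5.7901 mm/d
Crop demand D = ETc × 30 d = 5.7901 × 30 = 173.703 mm
Pe = 0.59 × 103.7 = 61.183 mm
D − Pe = 173.703 − 61.183 = 112.520 mm
Gross irrigation = 112.520 / 0.88 = 127.864 mm
Volume = 127.864 mm × 260.5 ha × 10 = 333085.7 m³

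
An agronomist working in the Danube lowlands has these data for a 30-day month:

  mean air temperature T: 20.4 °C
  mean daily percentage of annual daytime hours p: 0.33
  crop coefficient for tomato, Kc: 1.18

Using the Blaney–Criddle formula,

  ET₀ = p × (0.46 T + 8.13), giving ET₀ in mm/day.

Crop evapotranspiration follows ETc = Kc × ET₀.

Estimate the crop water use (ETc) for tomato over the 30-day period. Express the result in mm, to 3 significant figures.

ET₀ = 0.33 × (0.46 × 20.4 + 8.13) = 0.33 × 17.514 = 5.7796 mm/d
ETc = Kc × ET₀ = 1.18 × 5.7796 = 6.8199 mm/d
Over 30 days: 6.8199 × 30 = 204.597 mm

205 mm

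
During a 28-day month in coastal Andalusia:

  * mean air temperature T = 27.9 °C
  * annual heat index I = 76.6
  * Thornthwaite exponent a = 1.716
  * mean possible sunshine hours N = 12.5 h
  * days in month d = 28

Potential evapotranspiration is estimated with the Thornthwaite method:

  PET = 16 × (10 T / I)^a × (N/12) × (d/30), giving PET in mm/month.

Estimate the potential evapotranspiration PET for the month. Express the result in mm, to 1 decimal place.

143.0 mm

10T/I = 10 × 27.9 / 76.6 = 3.6423
(10T/I)^a = 3.6423^1.716 = 9.1901
Uncorrected PET = 16 × 9.1901 = 147.042 mm
Correction = (N/12)(d/30) = (12.5/12)(28/30) = 0.9722
PET = 147.042 × 0.9722 = 142.954 mm/month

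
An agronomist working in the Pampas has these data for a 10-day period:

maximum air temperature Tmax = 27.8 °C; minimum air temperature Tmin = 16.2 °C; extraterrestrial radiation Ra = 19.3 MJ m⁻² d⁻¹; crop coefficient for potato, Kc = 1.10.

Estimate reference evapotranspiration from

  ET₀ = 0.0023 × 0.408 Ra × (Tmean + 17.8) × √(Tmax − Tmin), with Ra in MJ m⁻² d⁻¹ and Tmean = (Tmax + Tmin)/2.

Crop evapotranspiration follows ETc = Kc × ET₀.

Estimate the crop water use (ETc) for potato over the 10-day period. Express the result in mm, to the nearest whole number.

Tmean = (27.8 + 16.2)/2 = 22.00 °C
0.408 Ra = 0.408 × 19.3 = 7.8744 mm/d equivalent
ET₀ = 0.0023 × 7.8744 × (22.00 + 17.8) × √11.6 = 0.0023 × 7.8744 × 39.80 × 3.4059 = 2.4550 mm/d
ETc = Kc × ET₀ = 1.10 × 2.4550 = 2.7005 mm/d
Over 10 days: 2.7005 × 10 = 27.005 mm

27 mm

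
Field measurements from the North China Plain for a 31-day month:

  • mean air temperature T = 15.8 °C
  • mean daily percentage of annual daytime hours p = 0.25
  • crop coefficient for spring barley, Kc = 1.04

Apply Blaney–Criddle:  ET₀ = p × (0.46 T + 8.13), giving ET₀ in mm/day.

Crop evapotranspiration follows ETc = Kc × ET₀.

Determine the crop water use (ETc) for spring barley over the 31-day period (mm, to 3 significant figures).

124 mm

ET₀ = 0.25 × (0.46 × 15.8 + 8.13) = 0.25 × 15.398 = 3.8495 mm/d
ETc = Kc × ET₀ = 1.04 × 3.8495 = 4.0035 mm/d
Over 31 days: 4.0035 × 31 = 124.109 mm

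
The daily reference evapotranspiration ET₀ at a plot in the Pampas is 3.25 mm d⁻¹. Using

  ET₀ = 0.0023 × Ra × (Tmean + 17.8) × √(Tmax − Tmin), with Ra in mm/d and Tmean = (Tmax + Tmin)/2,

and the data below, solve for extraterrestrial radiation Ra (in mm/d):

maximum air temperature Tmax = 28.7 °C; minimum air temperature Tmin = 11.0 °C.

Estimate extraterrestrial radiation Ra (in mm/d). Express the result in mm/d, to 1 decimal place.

Tmean = 19.85 °C; √ΔT = 4.2071
Ra = ET₀ / [0.0023 × (Tmean+17.8) × √ΔT] = 3.25 / (0.0023 × 37.65 × 4.2071) = 8.921 mm/d

8.9 mm/d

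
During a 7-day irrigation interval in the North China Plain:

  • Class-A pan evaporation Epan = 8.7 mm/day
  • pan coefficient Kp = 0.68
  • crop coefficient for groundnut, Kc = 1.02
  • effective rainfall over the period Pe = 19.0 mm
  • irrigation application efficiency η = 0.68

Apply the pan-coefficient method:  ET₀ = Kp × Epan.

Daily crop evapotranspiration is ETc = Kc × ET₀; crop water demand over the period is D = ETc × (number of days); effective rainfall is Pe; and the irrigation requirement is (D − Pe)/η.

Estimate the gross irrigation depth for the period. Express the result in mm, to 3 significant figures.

34.2 mm

ET₀ = 0.68 × 8.7 = 5.9160 mm/d
ETc = Kc × ET₀ = 1.02 × 5.9160 = 6.0343 mm/d
Crop demand D = ETc × 7 d = 6.0343 × 7 = 42.240 mm
D − Pe = 42.240 − 19.0 = 23.240 mm
Gross irrigation = 23.240 / 0.68 = 34.176 mm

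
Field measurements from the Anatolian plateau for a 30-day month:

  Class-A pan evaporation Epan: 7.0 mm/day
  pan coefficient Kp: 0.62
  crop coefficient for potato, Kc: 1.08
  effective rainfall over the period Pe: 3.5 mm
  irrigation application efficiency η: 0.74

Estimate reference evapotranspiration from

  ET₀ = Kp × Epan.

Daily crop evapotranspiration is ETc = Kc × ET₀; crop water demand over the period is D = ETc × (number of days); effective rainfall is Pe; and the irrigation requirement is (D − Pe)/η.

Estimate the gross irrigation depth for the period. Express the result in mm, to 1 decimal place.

ET₀ = 0.62 × 7.0 = 4.3400 mm/d
ETc = Kc × ET₀ = 1.08 × 4.3400 = 4.6872 mm/d
Crop demand D = ETc × 30 d = 4.6872 × 30 = 140.616 mm
D − Pe = 140.616 − 3.5 = 137.116 mm
Gross irrigation = 137.116 / 0.74 = 185.292 mm

185.3 mm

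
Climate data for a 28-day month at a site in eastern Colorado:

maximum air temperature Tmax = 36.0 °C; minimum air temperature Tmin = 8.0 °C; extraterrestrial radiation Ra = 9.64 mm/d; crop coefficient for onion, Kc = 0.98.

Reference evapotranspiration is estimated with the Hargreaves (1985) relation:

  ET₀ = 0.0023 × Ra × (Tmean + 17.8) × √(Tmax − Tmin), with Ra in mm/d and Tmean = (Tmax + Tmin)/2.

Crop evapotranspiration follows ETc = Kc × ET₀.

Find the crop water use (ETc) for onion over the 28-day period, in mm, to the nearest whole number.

Tmean = (36.0 + 8.0)/2 = 22.00 °C
ET₀ = 0.0023 × 9.64 × (22.00 + 17.8) × √28.0 = 0.0023 × 9.64 × 39.80 × 5.2915 = 4.6695 mm/d
ETc = Kc × ET₀ = 0.98 × 4.6695 = 4.5761 mm/d
Over 28 days: 4.5761 × 28 = 128.131 mm

128 mm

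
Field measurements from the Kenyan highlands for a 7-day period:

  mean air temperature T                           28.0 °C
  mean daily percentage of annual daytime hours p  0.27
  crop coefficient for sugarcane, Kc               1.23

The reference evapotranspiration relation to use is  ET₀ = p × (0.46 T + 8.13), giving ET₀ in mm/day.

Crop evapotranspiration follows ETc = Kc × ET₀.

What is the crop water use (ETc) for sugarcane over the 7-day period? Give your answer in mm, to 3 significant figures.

ET₀ = 0.27 × (0.46 × 28.0 + 8.13) = 0.27 × 21.010 = 5.6727 mm/d
ETc = Kc × ET₀ = 1.23 × 5.6727 = 6.9774 mm/d
Over 7 days: 6.9774 × 7 = 48.842 mm

48.8 mm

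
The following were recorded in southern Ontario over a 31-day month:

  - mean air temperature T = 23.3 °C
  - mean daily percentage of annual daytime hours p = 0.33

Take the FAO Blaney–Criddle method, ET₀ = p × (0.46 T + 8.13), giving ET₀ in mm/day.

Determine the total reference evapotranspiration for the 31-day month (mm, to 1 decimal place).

192.8 mm

ET₀ = 0.33 × (0.46 × 23.3 + 8.13) = 0.33 × 18.848 = 6.2198 mm/d
Monthly total = 6.2198 × 31 = 192.814 mm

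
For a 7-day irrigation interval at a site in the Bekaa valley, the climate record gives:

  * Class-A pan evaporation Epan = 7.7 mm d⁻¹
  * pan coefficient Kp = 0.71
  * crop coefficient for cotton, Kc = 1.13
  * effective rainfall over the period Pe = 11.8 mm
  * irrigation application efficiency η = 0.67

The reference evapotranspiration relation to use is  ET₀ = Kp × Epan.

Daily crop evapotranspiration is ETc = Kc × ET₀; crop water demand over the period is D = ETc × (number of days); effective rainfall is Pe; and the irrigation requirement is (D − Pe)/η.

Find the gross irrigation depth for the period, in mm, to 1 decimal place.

46.9 mm

ET₀ = 0.71 × 7.7 = 5.4670 mm/d
ETc = Kc × ET₀ = 1.13 × 5.4670 = 6.1777 mm/d
Crop demand D = ETc × 7 d = 6.1777 × 7 = 43.244 mm
D − Pe = 43.244 − 11.8 = 31.444 mm
Gross irrigation = 31.444 / 0.67 = 46.931 mm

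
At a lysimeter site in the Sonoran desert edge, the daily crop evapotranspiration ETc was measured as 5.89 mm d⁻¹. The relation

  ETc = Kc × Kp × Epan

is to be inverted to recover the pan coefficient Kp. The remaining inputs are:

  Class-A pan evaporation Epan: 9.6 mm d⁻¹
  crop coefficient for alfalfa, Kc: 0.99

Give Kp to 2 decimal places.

ETc = Kc × Kp × Epan  ⇒  Kp = ETc / (Kc × Epan)
Kp = 5.89 / (0.99 × 9.6) = 5.89 / 9.504 = 0.6197

0.62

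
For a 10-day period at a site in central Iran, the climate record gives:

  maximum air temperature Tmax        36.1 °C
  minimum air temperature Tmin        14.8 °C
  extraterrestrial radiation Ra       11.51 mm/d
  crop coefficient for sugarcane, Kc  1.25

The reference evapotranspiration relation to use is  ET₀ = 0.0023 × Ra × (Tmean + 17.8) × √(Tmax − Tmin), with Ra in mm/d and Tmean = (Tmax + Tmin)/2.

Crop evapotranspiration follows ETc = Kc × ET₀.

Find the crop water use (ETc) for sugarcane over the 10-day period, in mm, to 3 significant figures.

Tmean = (36.1 + 14.8)/2 = 25.45 °C
ET₀ = 0.0023 × 11.51 × (25.45 + 17.8) × √21.3 = 0.0023 × 11.51 × 43.25 × 4.6152 = 5.2842 mm/d
ETc = Kc × ET₀ = 1.25 × 5.2842 = 6.6053 mm/d
Over 10 days: 6.6053 × 10 = 66.053 mm

66.1 mm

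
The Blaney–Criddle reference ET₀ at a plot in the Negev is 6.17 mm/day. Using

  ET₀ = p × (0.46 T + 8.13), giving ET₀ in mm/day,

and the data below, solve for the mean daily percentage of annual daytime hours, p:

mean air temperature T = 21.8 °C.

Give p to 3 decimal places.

0.340

p = ET₀ / (0.46 T + 8.13) = 6.17 / (0.46 × 21.8 + 8.13) = 6.17 / 18.158 = 0.3398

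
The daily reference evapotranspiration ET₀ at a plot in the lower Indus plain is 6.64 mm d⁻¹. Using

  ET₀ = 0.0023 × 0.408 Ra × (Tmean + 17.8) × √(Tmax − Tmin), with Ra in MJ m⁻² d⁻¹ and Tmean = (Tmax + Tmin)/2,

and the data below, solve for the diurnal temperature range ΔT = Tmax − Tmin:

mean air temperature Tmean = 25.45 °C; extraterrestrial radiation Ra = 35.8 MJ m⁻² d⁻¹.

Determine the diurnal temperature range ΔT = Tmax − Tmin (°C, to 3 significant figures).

√ΔT = ET₀ / [0.0023 × 0.408 × Ra × (Tmean+17.8)] = 6.64 / (0.0023 × 14.6064 × 43.25) = 4.5699
ΔT = 4.5699² = 20.884 °C

20.9 °C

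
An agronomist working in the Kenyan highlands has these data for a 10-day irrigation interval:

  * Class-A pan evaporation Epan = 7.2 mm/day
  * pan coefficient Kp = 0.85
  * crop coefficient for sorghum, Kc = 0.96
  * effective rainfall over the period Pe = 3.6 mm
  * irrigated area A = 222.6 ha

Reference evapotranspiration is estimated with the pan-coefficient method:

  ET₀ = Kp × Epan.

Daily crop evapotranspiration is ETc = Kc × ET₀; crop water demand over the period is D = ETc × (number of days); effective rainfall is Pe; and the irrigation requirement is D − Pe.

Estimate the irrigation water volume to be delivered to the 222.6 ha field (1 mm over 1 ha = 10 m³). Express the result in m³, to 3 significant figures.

123000 m³

ET₀ = 0.85 × 7.2 = 6.1200 mm/d
ETc = Kc × ET₀ = 0.96 × 6.1200 = 5.8752 mm/d
Crop demand D = ETc × 10 d = 5.8752 × 10 = 58.752 mm
D − Pe = 58.752 − 3.6 = 55.152 mm
Volume = 55.152 mm × 222.6 ha × 10 = 122768.4 m³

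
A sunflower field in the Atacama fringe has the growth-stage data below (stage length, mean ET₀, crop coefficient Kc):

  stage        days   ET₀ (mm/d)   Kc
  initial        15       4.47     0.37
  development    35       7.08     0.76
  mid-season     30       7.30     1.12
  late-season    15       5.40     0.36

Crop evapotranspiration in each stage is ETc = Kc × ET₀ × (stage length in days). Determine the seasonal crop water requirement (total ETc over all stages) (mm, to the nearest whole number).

initial: 0.37 × 4.47 × 15 = 24.81 mm
development: 0.76 × 7.08 × 35 = 188.33 mm
mid-season: 1.12 × 7.30 × 30 = 245.28 mm
late-season: 0.36 × 5.40 × 15 = 29.16 mm
Seasonal total = 487.58 mm

488 mm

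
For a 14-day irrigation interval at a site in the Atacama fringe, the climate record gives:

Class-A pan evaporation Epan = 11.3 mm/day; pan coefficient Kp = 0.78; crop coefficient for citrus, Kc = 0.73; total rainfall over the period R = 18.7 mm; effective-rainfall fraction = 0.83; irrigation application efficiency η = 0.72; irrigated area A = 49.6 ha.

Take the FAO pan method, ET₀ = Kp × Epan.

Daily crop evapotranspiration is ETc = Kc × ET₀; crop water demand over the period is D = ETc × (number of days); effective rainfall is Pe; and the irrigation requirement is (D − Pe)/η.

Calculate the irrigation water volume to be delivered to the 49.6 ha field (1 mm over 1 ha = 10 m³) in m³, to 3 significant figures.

ET₀ = 0.78 × 11.3 = 8.8140 mm/d
ETc = Kc × ET₀ = 0.73 × 8.8140 = 6.4342 mm/d
Crop demand D = ETc × 14 d = 6.4342 × 14 = 90.079 mm
Pe = 0.83 × 18.7 = 15.521 mm
D − Pe = 90.079 − 15.521 = 74.558 mm
Gross irrigation = 74.558 / 0.72 = 103.553 mm
Volume = 103.553 mm × 49.6 ha × 10 = 51362.3 m³

51400 m³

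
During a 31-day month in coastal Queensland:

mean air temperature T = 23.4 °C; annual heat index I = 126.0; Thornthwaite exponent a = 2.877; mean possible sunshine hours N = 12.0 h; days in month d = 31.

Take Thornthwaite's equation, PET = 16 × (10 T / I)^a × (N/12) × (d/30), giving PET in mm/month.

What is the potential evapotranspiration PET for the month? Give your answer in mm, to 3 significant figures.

98.1 mm

10T/I = 10 × 23.4 / 126.0 = 1.8571
(10T/I)^a = 1.8571^2.877 = 5.9353
Uncorrected PET = 16 × 5.9353 = 94.965 mm
Correction = (N/12)(d/30) = (12.0/12)(31/30) = 1.0333
PET = 94.965 × 1.0333 = 98.127 mm/month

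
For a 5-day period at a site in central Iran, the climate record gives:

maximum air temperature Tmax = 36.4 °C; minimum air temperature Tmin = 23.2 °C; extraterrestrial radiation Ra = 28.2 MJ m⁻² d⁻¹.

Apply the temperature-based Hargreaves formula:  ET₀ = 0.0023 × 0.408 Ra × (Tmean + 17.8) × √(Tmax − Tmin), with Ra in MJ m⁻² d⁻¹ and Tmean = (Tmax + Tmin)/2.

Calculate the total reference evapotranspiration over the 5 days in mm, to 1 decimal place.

22.9 mm

Tmean = (36.4 + 23.2)/2 = 29.80 °C
0.408 Ra = 0.408 × 28.2 = 11.5056 mm/d equivalent
ET₀ = 0.0023 × 11.5056 × (29.80 + 17.8) × √13.2 = 0.0023 × 11.5056 × 47.60 × 3.6332 = 4.5765 mm/d
Over 5 days: 4.5765 × 5 = 22.883 mm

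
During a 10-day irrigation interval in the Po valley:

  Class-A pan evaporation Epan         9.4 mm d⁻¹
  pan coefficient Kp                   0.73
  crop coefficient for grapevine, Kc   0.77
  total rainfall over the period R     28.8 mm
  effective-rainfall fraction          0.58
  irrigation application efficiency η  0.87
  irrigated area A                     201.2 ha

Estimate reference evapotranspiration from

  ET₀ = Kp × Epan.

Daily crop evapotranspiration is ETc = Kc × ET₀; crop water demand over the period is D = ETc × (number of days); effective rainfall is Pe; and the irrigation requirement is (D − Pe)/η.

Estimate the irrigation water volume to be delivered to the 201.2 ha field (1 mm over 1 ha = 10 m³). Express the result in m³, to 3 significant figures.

ET₀ = 0.73 × 9.4 = 6.8620 mm/d
ETc = Kc × ET₀ = 0.77 × 6.8620 = 5.2837 mm/d
Crop demand D = ETc × 10 d = 5.2837 × 10 = 52.837 mm
Pe = 0.58 × 28.8 = 16.704 mm
D − Pe = 52.837 − 16.704 = 36.133 mm
Gross irrigation = 36.133 / 0.87 = 41.532 mm
Volume = 41.532 mm × 201.2 ha × 10 = 83562.4 m³

83600 m³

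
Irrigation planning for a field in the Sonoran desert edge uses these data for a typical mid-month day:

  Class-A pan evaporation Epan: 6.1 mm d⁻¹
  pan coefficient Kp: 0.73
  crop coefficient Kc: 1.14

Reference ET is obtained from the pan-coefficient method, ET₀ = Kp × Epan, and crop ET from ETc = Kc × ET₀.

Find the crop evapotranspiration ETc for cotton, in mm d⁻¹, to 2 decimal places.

5.08 mm d⁻¹

ET₀ = 0.73 × 6.1 = 4.4530 mm/d
ETc = Kc × ET₀ = 1.14 × 4.4530 = 5.0764 mm/d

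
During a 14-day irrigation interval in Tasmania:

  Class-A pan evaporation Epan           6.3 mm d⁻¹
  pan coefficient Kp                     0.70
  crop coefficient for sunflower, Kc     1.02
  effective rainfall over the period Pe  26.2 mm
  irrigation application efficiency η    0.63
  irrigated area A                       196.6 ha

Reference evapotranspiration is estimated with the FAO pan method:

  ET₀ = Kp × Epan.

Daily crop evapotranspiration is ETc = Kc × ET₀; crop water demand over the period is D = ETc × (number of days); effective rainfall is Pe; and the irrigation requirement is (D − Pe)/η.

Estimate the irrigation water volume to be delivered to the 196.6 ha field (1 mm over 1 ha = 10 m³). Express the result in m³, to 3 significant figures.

ET₀ = 0.70 × 6.3 = 4.4100 mm/d
ETc = Kc × ET₀ = 1.02 × 4.4100 = 4.4982 mm/d
Crop demand D = ETc × 14 d = 4.4982 × 14 = 62.975 mm
D − Pe = 62.975 − 26.2 = 36.775 mm
Gross irrigation = 36.775 / 0.63 = 58.373 mm
Volume = 58.373 mm × 196.6 ha × 10 = 114761.3 m³

115000 m³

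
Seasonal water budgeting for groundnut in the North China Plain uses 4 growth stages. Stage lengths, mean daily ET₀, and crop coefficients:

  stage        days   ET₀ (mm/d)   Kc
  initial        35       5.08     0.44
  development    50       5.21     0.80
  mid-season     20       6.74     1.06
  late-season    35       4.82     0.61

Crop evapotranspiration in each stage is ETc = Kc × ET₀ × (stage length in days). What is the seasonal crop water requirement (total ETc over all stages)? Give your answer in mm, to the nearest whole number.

initial: 0.44 × 5.08 × 35 = 78.23 mm
development: 0.80 × 5.21 × 50 = 208.40 mm
mid-season: 1.06 × 6.74 × 20 = 142.89 mm
late-season: 0.61 × 4.82 × 35 = 102.91 mm
Seasonal total = 532.43 mm

532 mm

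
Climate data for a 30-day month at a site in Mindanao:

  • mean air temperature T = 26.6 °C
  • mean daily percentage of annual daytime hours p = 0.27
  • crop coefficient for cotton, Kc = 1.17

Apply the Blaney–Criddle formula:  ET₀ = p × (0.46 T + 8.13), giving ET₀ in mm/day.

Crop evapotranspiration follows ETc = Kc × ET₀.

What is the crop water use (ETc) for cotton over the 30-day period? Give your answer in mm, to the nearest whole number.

ET₀ = 0.27 × (0.46 × 26.6 + 8.13) = 0.27 × 20.366 = 5.4988 mm/d
ETc = Kc × ET₀ = 1.17 × 5.4988 = 6.4336 mm/d
Over 30 days: 6.4336 × 30 = 193.008 mm

193 mm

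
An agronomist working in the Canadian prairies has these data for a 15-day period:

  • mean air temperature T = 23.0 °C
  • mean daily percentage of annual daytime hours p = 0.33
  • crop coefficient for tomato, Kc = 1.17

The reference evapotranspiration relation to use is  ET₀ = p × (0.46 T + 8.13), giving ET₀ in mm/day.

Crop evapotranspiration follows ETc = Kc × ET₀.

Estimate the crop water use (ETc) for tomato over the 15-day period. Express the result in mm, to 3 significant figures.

ET₀ = 0.33 × (0.46 × 23.0 + 8.13) = 0.33 × 18.710 = 6.1743 mm/d
ETc = Kc × ET₀ = 1.17 × 6.1743 = 7.2239 mm/d
Over 15 days: 7.2239 × 15 = 108.359 mm

108 mm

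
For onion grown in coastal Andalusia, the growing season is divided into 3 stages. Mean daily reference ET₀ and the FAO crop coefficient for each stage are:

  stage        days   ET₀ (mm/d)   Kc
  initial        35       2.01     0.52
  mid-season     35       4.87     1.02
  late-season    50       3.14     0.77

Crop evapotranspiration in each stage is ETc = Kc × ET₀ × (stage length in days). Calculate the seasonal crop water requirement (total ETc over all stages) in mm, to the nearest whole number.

initial: 0.52 × 2.01 × 35 = 36.58 mm
mid-season: 1.02 × 4.87 × 35 = 173.86 mm
late-season: 0.77 × 3.14 × 50 = 120.89 mm
Seasonal total = 331.33 mm

331 mm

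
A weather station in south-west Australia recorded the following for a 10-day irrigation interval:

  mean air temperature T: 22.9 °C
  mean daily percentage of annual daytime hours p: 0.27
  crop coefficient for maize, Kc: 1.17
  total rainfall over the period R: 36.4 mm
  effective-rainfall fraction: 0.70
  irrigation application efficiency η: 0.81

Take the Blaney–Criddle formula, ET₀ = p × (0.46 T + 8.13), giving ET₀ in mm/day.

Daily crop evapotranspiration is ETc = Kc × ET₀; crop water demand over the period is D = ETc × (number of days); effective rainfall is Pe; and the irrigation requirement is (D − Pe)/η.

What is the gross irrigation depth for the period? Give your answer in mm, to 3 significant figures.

41.3 mm

ET₀ = 0.27 × (0.46 × 22.9 + 8.13) = 0.27 × 18.664 = 5.0393 mm/d
ETc = Kc × ET₀ = 1.17 × 5.0393 = 5.8960 mm/d
Crop demand D = ETc × 10 d = 5.8960 × 10 = 58.960 mm
Pe = 0.70 × 36.4 = 25.480 mm
D − Pe = 58.960 − 25.480 = 33.480 mm
Gross irrigation = 33.480 / 0.81 = 41.333 mm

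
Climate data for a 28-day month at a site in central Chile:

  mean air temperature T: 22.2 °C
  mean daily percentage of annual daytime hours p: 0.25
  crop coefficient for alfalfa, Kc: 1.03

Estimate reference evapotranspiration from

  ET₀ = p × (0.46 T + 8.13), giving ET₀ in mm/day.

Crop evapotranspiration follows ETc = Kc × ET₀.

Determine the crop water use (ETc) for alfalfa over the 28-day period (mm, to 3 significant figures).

132 mm

ET₀ = 0.25 × (0.46 × 22.2 + 8.13) = 0.25 × 18.342 = 4.5855 mm/d
ETc = Kc × ET₀ = 1.03 × 4.5855 = 4.7231 mm/d
Over 28 days: 4.7231 × 28 = 132.247 mm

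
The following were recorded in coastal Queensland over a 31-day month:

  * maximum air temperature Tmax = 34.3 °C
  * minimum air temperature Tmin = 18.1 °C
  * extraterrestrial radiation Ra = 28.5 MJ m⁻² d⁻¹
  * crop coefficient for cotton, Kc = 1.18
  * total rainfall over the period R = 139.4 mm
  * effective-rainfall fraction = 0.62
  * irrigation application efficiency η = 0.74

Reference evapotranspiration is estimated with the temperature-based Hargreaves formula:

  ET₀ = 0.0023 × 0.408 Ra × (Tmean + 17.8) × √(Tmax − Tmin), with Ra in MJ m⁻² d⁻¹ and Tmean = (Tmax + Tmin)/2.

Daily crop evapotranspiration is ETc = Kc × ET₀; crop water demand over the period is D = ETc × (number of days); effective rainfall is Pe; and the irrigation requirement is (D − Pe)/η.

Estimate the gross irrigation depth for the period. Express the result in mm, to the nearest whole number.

Tmean = (34.3 + 18.1)/2 = 26.20 °C
0.408 Ra = 0.408 × 28.5 = 11.6280 mm/d equivalent
ET₀ = 0.0023 × 11.6280 × (26.20 + 17.8) × √16.2 = 0.0023 × 11.6280 × 44.00 × 4.0249 = 4.7363 mm/d
ETc = Kc × ET₀ = 1.18 × 4.7363 = 5.5888 mm/d
Crop demand D = ETc × 31 d = 5.5888 × 31 = 173.253 mm
Pe = 0.62 × 139.4 = 86.428 mm
D − Pe = 173.253 − 86.428 = 86.825 mm
Gross irrigation = 86.825 / 0.74 = 117.331 mm

117 mm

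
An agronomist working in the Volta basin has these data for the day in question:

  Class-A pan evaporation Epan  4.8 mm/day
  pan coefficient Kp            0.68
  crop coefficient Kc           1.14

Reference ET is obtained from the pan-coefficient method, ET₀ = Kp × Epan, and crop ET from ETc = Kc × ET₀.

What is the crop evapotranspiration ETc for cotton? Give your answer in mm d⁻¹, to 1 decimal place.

ET₀ = 0.68 × 4.8 = 3.2640 mm/d
ETc = Kc × ET₀ = 1.14 × 3.2640 = 3.7210 mm/d

3.7 mm d⁻¹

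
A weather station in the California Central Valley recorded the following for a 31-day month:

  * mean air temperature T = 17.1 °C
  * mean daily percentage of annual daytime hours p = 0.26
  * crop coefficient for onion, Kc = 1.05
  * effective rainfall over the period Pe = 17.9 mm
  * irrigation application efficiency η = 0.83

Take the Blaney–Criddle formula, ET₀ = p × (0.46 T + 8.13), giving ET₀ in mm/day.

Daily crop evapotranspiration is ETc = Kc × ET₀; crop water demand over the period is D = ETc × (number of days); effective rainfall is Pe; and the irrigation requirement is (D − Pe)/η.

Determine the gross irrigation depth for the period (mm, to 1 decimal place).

141.5 mm

ET₀ = 0.26 × (0.46 × 17.1 + 8.13) = 0.26 × 15.996 = 4.1590 mm/d
ETc = Kc × ET₀ = 1.05 × 4.1590 = 4.3670 mm/d
Crop demand D = ETc × 31 d = 4.3670 × 31 = 135.377 mm
D − Pe = 135.377 − 17.9 = 117.477 mm
Gross irrigation = 117.477 / 0.83 = 141.539 mm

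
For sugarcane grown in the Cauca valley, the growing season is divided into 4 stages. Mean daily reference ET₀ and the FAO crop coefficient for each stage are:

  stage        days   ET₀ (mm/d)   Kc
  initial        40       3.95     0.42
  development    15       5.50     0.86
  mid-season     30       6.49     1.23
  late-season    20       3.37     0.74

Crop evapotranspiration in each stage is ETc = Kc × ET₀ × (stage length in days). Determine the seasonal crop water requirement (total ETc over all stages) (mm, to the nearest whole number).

427 mm

initial: 0.42 × 3.95 × 40 = 66.36 mm
development: 0.86 × 5.50 × 15 = 70.95 mm
mid-season: 1.23 × 6.49 × 30 = 239.48 mm
late-season: 0.74 × 3.37 × 20 = 49.88 mm
Seasonal total = 426.67 mm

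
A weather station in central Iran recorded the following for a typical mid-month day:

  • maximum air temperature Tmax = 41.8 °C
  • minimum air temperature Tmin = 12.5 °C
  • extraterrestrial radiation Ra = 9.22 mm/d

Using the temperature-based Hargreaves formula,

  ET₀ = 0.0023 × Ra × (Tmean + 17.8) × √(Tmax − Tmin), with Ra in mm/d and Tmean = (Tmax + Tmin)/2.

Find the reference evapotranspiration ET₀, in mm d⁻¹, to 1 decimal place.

Tmean = (41.8 + 12.5)/2 = 27.15 °C
ET₀ = 0.0023 × 9.22 × (27.15 + 17.8) × √29.3 = 0.0023 × 9.22 × 44.95 × 5.4129 = 5.1596 mm/d

5.2 mm d⁻¹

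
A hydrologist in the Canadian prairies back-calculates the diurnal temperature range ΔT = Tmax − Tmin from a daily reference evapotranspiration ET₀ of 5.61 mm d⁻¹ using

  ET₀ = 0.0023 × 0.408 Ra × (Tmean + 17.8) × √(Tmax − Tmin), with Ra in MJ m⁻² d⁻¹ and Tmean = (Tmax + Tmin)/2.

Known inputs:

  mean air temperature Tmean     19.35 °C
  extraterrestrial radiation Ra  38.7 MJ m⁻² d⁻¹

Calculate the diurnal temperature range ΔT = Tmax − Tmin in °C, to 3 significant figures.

√ΔT = ET₀ / [0.0023 × 0.408 × Ra × (Tmean+17.8)] = 5.61 / (0.0023 × 15.7896 × 37.15) = 4.1582
ΔT = 4.1582² = 17.291 °C

17.3 °C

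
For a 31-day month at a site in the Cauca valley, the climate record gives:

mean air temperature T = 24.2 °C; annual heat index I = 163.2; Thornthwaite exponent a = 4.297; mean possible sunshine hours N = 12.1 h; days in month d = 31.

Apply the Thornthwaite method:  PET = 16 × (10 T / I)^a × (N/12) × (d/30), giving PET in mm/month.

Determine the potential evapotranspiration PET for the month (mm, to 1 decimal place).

90.6 mm

10T/I = 10 × 24.2 / 163.2 = 1.4828
(10T/I)^a = 1.4828^4.297 = 5.4343
Uncorrected PET = 16 × 5.4343 = 86.949 mm
Correction = (N/12)(d/30) = (12.1/12)(31/30) = 1.0419
PET = 86.949 × 1.0419 = 90.592 mm/month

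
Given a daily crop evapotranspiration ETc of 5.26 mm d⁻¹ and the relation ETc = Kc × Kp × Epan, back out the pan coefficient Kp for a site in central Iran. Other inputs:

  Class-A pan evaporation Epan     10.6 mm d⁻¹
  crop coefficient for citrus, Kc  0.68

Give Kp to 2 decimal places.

ETc = Kc × Kp × Epan  ⇒  Kp = ETc / (Kc × Epan)
Kp = 5.26 / (0.68 × 10.6) = 5.26 / 7.208 = 0.7297

0.73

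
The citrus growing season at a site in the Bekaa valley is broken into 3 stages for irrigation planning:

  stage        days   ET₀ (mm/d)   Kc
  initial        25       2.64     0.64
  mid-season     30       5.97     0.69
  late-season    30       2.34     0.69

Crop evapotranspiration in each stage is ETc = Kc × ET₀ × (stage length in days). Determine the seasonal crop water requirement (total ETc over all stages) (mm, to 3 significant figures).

initial: 0.64 × 2.64 × 25 = 42.24 mm
mid-season: 0.69 × 5.97 × 30 = 123.58 mm
late-season: 0.69 × 2.34 × 30 = 48.44 mm
Seasonal total = 214.26 mm

214 mm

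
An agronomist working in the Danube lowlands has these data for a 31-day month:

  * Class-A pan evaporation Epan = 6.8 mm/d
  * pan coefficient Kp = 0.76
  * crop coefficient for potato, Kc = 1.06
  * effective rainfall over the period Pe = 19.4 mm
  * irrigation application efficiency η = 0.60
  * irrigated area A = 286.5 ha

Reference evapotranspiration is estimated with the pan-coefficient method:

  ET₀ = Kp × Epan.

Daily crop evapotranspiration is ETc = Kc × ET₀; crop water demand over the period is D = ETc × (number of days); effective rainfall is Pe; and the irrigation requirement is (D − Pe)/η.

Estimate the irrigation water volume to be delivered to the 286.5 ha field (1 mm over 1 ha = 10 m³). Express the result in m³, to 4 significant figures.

ET₀ = 0.76 × 6.8 = 5.1680 mm/d
ETc = Kc × ET₀ = 1.06 × 5.1680 = 5.4781 mm/d
Crop demand D = ETc × 31 d = 5.4781 × 31 = 169.821 mm
D − Pe = 169.821 − 19.4 = 150.421 mm
Gross irrigation = 150.421 / 0.60 = 250.702 mm
Volume = 250.702 mm × 286.5 ha × 10 = 718261.2 m³

718300 m³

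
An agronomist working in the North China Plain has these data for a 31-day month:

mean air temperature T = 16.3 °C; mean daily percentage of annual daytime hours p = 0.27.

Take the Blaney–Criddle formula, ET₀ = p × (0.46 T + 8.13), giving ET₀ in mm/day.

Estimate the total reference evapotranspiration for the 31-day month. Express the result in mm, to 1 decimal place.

ET₀ = 0.27 × (0.46 × 16.3 + 8.13) = 0.27 × 15.628 = 4.2196 mm/d
Monthly total = 4.2196 × 31 = 130.808 mm

130.8 mm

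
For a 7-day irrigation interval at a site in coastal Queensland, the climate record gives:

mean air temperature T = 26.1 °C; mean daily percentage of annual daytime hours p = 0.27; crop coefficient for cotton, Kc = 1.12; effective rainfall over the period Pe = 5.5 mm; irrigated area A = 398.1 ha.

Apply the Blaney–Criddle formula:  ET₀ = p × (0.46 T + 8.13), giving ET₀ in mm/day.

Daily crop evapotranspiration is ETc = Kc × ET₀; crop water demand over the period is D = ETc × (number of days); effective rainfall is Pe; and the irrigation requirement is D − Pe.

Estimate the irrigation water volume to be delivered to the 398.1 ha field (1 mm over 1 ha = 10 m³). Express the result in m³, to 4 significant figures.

ET₀ = 0.27 × (0.46 × 26.1 + 8.13) = 0.27 × 20.136 = 5.4367 mm/d
ETc = Kc × ET₀ = 1.12 × 5.4367 = 6.0891 mm/d
Crop demand D = ETc × 7 d = 6.0891 × 7 = 42.624 mm
D − Pe = 42.624 − 5.5 = 37.124 mm
Volume = 37.124 mm × 398.1 ha × 10 = 147790.6 m³

147800 m³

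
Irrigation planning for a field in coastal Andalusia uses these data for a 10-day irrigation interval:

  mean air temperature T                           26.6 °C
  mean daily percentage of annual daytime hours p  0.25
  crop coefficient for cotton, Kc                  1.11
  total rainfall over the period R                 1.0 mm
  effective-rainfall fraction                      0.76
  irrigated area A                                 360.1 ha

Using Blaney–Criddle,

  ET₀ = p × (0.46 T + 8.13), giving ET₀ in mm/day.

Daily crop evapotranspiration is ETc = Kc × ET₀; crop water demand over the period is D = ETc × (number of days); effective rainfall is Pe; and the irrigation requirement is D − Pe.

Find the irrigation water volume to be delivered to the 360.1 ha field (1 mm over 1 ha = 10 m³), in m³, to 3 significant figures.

201000 m³

ET₀ = 0.25 × (0.46 × 26.6 + 8.13) = 0.25 × 20.366 = 5.0915 mm/d
ETc = Kc × ET₀ = 1.11 × 5.0915 = 5.6516 mm/d
Crop demand D = ETc × 10 d = 5.6516 × 10 = 56.516 mm
Pe = 0.76 × 1.0 = 0.760 mm
D − Pe = 56.516 − 0.760 = 55.756 mm
Volume = 55.756 mm × 360.1 ha × 10 = 200777.4 m³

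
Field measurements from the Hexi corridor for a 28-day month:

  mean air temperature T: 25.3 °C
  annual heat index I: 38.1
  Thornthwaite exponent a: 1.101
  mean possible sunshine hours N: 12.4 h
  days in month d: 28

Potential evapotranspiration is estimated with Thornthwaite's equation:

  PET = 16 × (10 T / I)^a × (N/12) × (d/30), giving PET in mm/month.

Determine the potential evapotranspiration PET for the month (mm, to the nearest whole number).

124 mm

10T/I = 10 × 25.3 / 38.1 = 6.6404
(10T/I)^a = 6.6404^1.101 = 8.0396
Uncorrected PET = 16 × 8.0396 = 128.634 mm
Correction = (N/12)(d/30) = (12.4/12)(28/30) = 0.9644
PET = 128.634 × 0.9644 = 124.055 mm/month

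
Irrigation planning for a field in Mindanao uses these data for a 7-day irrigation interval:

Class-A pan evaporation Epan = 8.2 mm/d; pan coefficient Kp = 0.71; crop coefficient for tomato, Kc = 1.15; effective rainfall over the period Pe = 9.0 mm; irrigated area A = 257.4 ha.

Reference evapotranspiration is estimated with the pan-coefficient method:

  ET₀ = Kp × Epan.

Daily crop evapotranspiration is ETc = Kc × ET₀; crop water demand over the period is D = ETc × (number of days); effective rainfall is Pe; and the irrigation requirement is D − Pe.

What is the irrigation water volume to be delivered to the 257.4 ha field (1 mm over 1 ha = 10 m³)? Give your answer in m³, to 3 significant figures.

ET₀ = 0.71 × 8.2 = 5.8220 mm/d
ETc = Kc × ET₀ = 1.15 × 5.8220 = 6.6953 mm/d
Crop demand D = ETc × 7 d = 6.6953 × 7 = 46.867 mm
D − Pe = 46.867 − 9.0 = 37.867 mm
Volume = 37.867 mm × 257.4 ha × 10 = 97469.7 m³

97500 m³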